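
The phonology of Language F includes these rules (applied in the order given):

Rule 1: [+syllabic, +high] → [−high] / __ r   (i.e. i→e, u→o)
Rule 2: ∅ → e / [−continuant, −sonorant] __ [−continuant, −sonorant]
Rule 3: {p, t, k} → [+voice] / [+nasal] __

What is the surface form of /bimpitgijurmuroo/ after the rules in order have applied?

bimbitegijormoroo

Rule 1 (pre-rhotic lowering): /u/ is a high vowel immediately before /r/, so it lowers to [o]. /u/ is a high vowel immediately before /r/, so it lowers to [o]. /bimpitgijurmuroo/ → bimpitgijormoroo.
Rule 2 (stop-cluster e-epenthesis): /t/ and /g/ form a stop–stop cluster, so [e] is inserted between them. /bimpitgijormoroo/ → bimpitegijormoroo.
Rule 3 (post-nasal voicing): /p/ is a voiceless stop immediately after the nasal /m/, so it voices to [b]. /bimpitegijormoroo/ → bimbitegijormoroo.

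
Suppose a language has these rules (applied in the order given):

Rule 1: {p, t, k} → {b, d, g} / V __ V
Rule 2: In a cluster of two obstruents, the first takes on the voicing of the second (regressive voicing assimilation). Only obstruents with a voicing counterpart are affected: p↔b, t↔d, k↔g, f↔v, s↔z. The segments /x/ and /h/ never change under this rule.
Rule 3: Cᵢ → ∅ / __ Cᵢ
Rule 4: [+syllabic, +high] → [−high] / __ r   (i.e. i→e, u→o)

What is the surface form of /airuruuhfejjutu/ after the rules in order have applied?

aeroruuhfejudu

Rule 1 (intervocalic voicing): /t/ is a voiceless stop between vowels /u/ and /u/, so it voices to [d]. /airuruuhfejjutu/ → airuruuhfejjudu.
Rule 2 (regressive voicing assimilation): no segment meets the environment; /airuruuhfejjudu/ is unchanged.
Rule 3 (degemination): /jj/ is a geminate; the first /j/ deletes. /airuruuhfejjudu/ → airuruuhfejudu.
Rule 4 (pre-rhotic lowering): /i/ is a high vowel immediately before /r/, so it lowers to [e]. /u/ is a high vowel immediately before /r/, so it lowers to [o]. /airuruuhfejudu/ → aeroruuhfejudu.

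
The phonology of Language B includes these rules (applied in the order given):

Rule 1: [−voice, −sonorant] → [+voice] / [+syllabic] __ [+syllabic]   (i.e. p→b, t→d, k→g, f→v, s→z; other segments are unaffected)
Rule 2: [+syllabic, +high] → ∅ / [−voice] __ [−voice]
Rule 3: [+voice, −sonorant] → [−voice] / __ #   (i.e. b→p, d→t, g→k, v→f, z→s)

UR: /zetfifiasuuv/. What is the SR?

Rule 1 (intervocalic voicing): /f/ is a voiceless obstruent between vowels /i/ and /i/, so it voices to [v]. /s/ is a voiceless obstruent between vowels /a/ and /u/, so it voices to [z]. /zetfifiasuuv/ → zetfiviazuuv.
Rule 2 (high vowel syncope): no segment meets the environment; /zetfiviazuuv/ is unchanged.
Rule 3 (final devoicing): /v/ is a voiced obstruent in word-final position, so it devoices to [f]. /zetfiviazuuv/ → zetfiviazuuf.

zetfiviazuuf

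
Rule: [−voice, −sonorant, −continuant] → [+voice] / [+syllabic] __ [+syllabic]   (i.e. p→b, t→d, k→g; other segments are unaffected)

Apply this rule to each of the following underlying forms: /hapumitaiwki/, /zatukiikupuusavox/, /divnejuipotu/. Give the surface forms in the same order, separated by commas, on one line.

/hapumitaiwki/: /p/ is a voiceless stop between vowels /a/ and /u/, so it voices to [b]. /t/ is a voiceless stop between vowels /i/ and /a/, so it voices to [d]. → [habumidaiwki].
/zatukiikupuusavox/: /t/ is a voiceless stop between vowels /a/ and /u/, so it voices to [d]. /k/ is a voiceless stop between vowels /u/ and /i/, so it voices to [g]. /k/ is a voiceless stop between vowels /i/ and /u/, so it voices to [g]. /p/ is a voiceless stop between vowels /u/ and /u/, so it voices to [b]. → [zadugiigubuusavox].
/divnejuipotu/: /p/ is a voiceless stop between vowels /i/ and /o/, so it voices to [b]. /t/ is a voiceless stop between vowels /o/ and /u/, so it voices to [d]. → [divnejuibodu].

habumidaiwki, zadugiigubuusavox, divnejuibodu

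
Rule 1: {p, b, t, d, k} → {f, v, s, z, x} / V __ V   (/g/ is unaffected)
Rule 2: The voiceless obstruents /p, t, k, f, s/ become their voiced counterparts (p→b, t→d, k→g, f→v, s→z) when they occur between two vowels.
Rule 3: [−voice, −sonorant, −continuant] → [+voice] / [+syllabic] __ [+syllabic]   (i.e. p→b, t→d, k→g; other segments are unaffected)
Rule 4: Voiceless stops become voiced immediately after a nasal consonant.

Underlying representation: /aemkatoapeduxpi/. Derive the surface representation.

aemgazoavezuxpi

Rule 1 (intervocalic spirantization): /t/ is a stop between vowels /a/ and /o/, so it spirantizes to the fricative [s]. /p/ is a stop between vowels /a/ and /e/, so it spirantizes to the fricative [f]. /d/ is a stop between vowels /e/ and /u/, so it spirantizes to the fricative [z]. /aemkatoapeduxpi/ → aemkasoafezuxpi.
Rule 2 (intervocalic voicing): /s/ is a voiceless obstruent between vowels /a/ and /o/, so it voices to [z]. /f/ is a voiceless obstruent between vowels /a/ and /e/, so it voices to [v]. /aemkasoafezuxpi/ → aemkazoavezuxpi.
Rule 3 (intervocalic voicing): no segment meets the environment; /aemkazoavezuxpi/ is unchanged.
Rule 4 (post-nasal voicing): /k/ is a voiceless stop immediately after the nasal /m/, so it voices to [g]. /aemkazoavezuxpi/ → aemgazoavezuxpi.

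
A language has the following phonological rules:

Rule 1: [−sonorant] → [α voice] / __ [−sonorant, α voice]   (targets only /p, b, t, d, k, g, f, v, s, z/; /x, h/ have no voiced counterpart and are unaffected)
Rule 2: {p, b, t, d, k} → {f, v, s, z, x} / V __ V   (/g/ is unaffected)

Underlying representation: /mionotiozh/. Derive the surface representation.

Rule 1 (regressive voicing assimilation): /z/ precedes the voiceless obstruent /h/, so it devoices to [s] by assimilation. /mionotiozh/ → mionotiosh.
Rule 2 (intervocalic spirantization): /t/ is a stop between vowels /o/ and /i/, so it spirantizes to the fricative [s]. /mionotiosh/ → mionosiosh.

mionosiosh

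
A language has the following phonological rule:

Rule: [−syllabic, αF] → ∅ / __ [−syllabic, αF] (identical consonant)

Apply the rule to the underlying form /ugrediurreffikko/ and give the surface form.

ugrediurefiko

/rr/ is a geminate; the first /r/ deletes.
/ff/ is a geminate; the first /f/ deletes.
/kk/ is a geminate; the first /k/ deletes.
Surface form: [ugrediurefiko].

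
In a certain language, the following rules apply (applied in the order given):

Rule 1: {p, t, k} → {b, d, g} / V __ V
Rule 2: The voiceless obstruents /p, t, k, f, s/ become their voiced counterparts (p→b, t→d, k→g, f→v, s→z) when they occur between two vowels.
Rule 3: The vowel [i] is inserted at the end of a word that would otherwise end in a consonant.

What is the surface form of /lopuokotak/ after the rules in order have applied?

Rule 1 (intervocalic voicing): /p/ is a voiceless stop between vowels /o/ and /u/, so it voices to [b]. /k/ is a voiceless stop between vowels /o/ and /o/, so it voices to [g]. /t/ is a voiceless stop between vowels /o/ and /a/, so it voices to [d]. /lopuokotak/ → lobuogodak.
Rule 2 (intervocalic voicing): no segment meets the environment; /lobuogodak/ is unchanged.
Rule 3 (final i-epenthesis): the form ends in the consonant /k/, so [i] is inserted word-finally. /lobuogodak/ → lobuogodaki.

lobuogodaki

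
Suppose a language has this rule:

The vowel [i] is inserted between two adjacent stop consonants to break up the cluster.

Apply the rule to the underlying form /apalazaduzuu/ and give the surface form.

apalazaduzuu

No segment of /apalazaduzuu/ meets the structural description of the rule, so the form surfaces unchanged.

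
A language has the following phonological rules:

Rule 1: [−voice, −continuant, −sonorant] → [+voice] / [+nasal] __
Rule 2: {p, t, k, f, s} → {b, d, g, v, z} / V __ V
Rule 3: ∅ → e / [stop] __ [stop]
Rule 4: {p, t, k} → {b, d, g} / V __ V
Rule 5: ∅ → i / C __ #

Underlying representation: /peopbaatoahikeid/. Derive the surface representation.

peobebaadoahigeidi

Rule 1 (post-nasal voicing): no segment meets the environment; /peopbaatoahikeid/ is unchanged.
Rule 2 (intervocalic voicing): /t/ is a voiceless obstruent between vowels /a/ and /o/, so it voices to [d]. /k/ is a voiceless obstruent between vowels /i/ and /e/, so it voices to [g]. /peopbaatoahikeid/ → peopbaadoahigeid.
Rule 3 (stop-cluster e-epenthesis): /p/ and /b/ form a stop–stop cluster, so [e] is inserted between them. /peopbaadoahigeid/ → peopebaadoahigeid.
Rule 4 (intervocalic voicing): /p/ is a voiceless stop between vowels /o/ and /e/, so it voices to [b]. /peopebaadoahigeid/ → peobebaadoahigeid.
Rule 5 (final i-epenthesis): the form ends in the consonant /d/, so [i] is inserted word-finally. /peobebaadoahigeid/ → peobebaadoahigeidi.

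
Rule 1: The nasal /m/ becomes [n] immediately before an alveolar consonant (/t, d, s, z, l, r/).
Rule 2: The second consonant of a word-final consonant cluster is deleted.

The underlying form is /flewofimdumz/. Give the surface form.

flewofindun

Rule 1 (nasal place assimilation): /m/ precedes the alveolar consonant /d/, so it assimilates in place to [n]. /m/ precedes the alveolar consonant /z/, so it assimilates in place to [n]. /flewofimdumz/ → flewofindunz.
Rule 2 (final cluster simplification): /z/ is the second consonant of a word-final cluster /nz/, so it deletes. /flewofindunz/ → flewofindun.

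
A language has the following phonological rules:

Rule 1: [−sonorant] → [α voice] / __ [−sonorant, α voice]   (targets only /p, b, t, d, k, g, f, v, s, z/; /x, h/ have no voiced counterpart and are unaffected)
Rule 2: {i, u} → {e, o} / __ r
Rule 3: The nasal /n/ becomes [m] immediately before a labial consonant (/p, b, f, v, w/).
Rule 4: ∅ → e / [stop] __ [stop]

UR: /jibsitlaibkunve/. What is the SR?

Rule 1 (regressive voicing assimilation): /b/ precedes the voiceless obstruent /s/, so it devoices to [p] by assimilation. /b/ precedes the voiceless obstruent /k/, so it devoices to [p] by assimilation. /jibsitlaibkunve/ → jipsitlaipkunve.
Rule 2 (pre-rhotic lowering): no segment meets the environment; /jipsitlaipkunve/ is unchanged.
Rule 3 (nasal place assimilation): /n/ precedes the labial consonant /v/, so it assimilates in place to [m]. /jipsitlaipkunve/ → jipsitlaipkumve.
Rule 4 (stop-cluster e-epenthesis): /p/ and /k/ form a stop–stop cluster, so [e] is inserted between them. /jipsitlaipkumve/ → jipsitlaipekumve.

jipsitlaipekumve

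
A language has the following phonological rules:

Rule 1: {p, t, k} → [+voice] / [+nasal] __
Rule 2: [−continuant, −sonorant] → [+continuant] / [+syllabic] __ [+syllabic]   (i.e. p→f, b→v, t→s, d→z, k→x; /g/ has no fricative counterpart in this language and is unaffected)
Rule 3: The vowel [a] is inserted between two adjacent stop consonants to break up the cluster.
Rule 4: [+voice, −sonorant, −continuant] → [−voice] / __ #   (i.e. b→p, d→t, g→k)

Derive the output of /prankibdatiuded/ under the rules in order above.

prangibadasiuzet

Rule 1 (post-nasal voicing): /k/ is a voiceless stop immediately after the nasal /n/, so it voices to [g]. /prankibdatiuded/ → prangibdatiuded.
Rule 2 (intervocalic spirantization): /t/ is a stop between vowels /a/ and /i/, so it spirantizes to the fricative [s]. /d/ is a stop between vowels /u/ and /e/, so it spirantizes to the fricative [z]. /prangibdatiuded/ → prangibdasiuzed.
Rule 3 (stop-cluster a-epenthesis): /b/ and /d/ form a stop–stop cluster, so [a] is inserted between them. /prangibdasiuzed/ → prangibadasiuzed.
Rule 4 (final devoicing): /d/ is a voiced stop in word-final position, so it devoices to [t]. /prangibadasiuzed/ → prangibadasiuzet.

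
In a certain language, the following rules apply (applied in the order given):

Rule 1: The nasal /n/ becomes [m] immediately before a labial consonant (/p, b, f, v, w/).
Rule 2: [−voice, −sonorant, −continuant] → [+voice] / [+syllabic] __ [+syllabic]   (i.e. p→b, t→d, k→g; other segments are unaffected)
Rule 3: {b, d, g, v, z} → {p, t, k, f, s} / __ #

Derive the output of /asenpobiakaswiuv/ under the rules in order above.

asempobiagaswiuf

Rule 1 (nasal place assimilation): /n/ precedes the labial consonant /p/, so it assimilates in place to [m]. /asenpobiakaswiuv/ → asempobiakaswiuv.
Rule 2 (intervocalic voicing): /k/ is a voiceless stop between vowels /a/ and /a/, so it voices to [g]. /asempobiakaswiuv/ → asempobiagaswiuv.
Rule 3 (final devoicing): /v/ is a voiced obstruent in word-final position, so it devoices to [f]. /asempobiagaswiuv/ → asempobiagaswiuf.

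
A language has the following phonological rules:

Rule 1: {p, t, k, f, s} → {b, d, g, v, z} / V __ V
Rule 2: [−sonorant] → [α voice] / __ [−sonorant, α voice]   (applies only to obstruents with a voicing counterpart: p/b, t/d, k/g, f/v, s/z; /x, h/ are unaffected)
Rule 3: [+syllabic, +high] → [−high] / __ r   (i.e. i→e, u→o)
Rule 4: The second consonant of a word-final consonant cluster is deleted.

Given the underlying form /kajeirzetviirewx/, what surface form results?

Rule 1 (intervocalic voicing): no segment meets the environment; /kajeirzetviirewx/ is unchanged.
Rule 2 (regressive voicing assimilation): /t/ precedes the voiced obstruent /v/, so it voices to [d] by assimilation. /kajeirzetviirewx/ → kajeirzedviirewx.
Rule 3 (pre-rhotic lowering): /i/ is a high vowel immediately before /r/, so it lowers to [e]. /i/ is a high vowel immediately before /r/, so it lowers to [e]. /kajeirzedviirewx/ → kajeerzedvierewx.
Rule 4 (final cluster simplification): /x/ is the second consonant of a word-final cluster /wx/, so it deletes. /kajeerzedvierewx/ → kajeerzedvierew.

kajeerzedvierew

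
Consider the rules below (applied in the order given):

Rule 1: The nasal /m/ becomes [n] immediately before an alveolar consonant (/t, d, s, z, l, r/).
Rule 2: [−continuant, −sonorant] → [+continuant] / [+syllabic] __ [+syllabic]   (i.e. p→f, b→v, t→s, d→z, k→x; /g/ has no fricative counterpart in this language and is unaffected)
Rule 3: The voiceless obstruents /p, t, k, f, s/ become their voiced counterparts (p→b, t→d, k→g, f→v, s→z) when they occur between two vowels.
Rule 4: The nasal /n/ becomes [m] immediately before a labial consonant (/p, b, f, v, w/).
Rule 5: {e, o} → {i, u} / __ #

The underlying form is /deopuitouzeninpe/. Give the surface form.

deovuizouzenimpi

Rule 1 (nasal place assimilation): no segment meets the environment; /deopuitouzeninpe/ is unchanged.
Rule 2 (intervocalic spirantization): /p/ is a stop between vowels /o/ and /u/, so it spirantizes to the fricative [f]. /t/ is a stop between vowels /i/ and /o/, so it spirantizes to the fricative [s]. /deopuitouzeninpe/ → deofuisouzeninpe.
Rule 3 (intervocalic voicing): /f/ is a voiceless obstruent between vowels /o/ and /u/, so it voices to [v]. /s/ is a voiceless obstruent between vowels /i/ and /o/, so it voices to [z]. /deofuisouzeninpe/ → deovuizouzeninpe.
Rule 4 (nasal place assimilation): /n/ precedes the labial consonant /p/, so it assimilates in place to [m]. /deovuizouzeninpe/ → deovuizouzenimpe.
Rule 5 (final vowel raising): /e/ is a mid vowel in word-final position, so it raises to [i]. /deovuizouzenimpe/ → deovuizouzenimpi.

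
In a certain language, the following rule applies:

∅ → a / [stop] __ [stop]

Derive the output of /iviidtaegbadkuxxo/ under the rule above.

/d/ and /t/ form a stop–stop cluster, so [a] is inserted between them.
/g/ and /b/ form a stop–stop cluster, so [a] is inserted between them.
/d/ and /k/ form a stop–stop cluster, so [a] is inserted between them.
Surface form: [iviidataegabadakuxxo].

iviidataegabadakuxxo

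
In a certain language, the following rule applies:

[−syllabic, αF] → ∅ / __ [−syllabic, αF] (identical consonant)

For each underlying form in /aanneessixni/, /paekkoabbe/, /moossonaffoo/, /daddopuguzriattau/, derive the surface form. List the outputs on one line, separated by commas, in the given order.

/aanneessixni/: /nn/ is a geminate; the first /n/ deletes. /ss/ is a geminate; the first /s/ deletes. → [aaneesixni].
/paekkoabbe/: /kk/ is a geminate; the first /k/ deletes. /bb/ is a geminate; the first /b/ deletes. → [paekoabe].
/moossonaffoo/: /ss/ is a geminate; the first /s/ deletes. /ff/ is a geminate; the first /f/ deletes. → [moosonafoo].
/daddopuguzriattau/: /dd/ is a geminate; the first /d/ deletes. /tt/ is a geminate; the first /t/ deletes. → [dadopuguzriatau].

aaneesixni, paekoabe, moosonafoo, dadopuguzriatau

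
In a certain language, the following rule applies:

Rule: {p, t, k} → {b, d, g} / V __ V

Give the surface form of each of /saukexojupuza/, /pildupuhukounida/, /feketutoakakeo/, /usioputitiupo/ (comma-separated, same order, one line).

/saukexojupuza/: /k/ is a voiceless stop between vowels /u/ and /e/, so it voices to [g]. /p/ is a voiceless stop between vowels /u/ and /u/, so it voices to [b]. → [saugexojubuza].
/pildupuhukounida/: /p/ is a voiceless stop between vowels /u/ and /u/, so it voices to [b]. /k/ is a voiceless stop between vowels /u/ and /o/, so it voices to [g]. → [pildubuhugounida].
/feketutoakakeo/: /k/ is a voiceless stop between vowels /e/ and /e/, so it voices to [g]. /t/ is a voiceless stop between vowels /e/ and /u/, so it voices to [d]. /t/ is a voiceless stop between vowels /u/ and /o/, so it voices to [d]. /k/ is a voiceless stop between vowels /a/ and /a/, so it voices to [g]. /k/ is a voiceless stop between vowels /a/ and /e/, so it voices to [g]. → [fegedudoagageo].
/usioputitiupo/: /p/ is a voiceless stop between vowels /o/ and /u/, so it voices to [b]. /t/ is a voiceless stop between vowels /u/ and /i/, so it voices to [d]. /t/ is a voiceless stop between vowels /i/ and /i/, so it voices to [d]. /p/ is a voiceless stop between vowels /u/ and /o/, so it voices to [b]. → [usiobudidiubo].

saugexojubuza, pildubuhugounida, fegedudoagageo, usiobudidiubo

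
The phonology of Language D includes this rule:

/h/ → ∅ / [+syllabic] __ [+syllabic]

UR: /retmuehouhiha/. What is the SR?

retmueouia

/h/ occurs between vowels /e/ and /o/, so it deletes.
/h/ occurs between vowels /u/ and /i/, so it deletes.
/h/ occurs between vowels /i/ and /a/, so it deletes.
Surface form: [retmueouia].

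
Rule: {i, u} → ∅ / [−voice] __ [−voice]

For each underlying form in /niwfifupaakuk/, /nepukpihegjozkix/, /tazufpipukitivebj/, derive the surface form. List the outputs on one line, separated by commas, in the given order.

niwffpaakk, nepkphegjozkx, tazufppktivebj

/niwfifupaakuk/: /i/ is a high vowel flanked by voiceless consonants /f/ and /f/, so it deletes. /u/ is a high vowel flanked by voiceless consonants /f/ and /p/, so it deletes. /u/ is a high vowel flanked by voiceless consonants /k/ and /k/, so it deletes. → [niwffpaakk].
/nepukpihegjozkix/: /u/ is a high vowel flanked by voiceless consonants /p/ and /k/, so it deletes. /i/ is a high vowel flanked by voiceless consonants /p/ and /h/, so it deletes. /i/ is a high vowel flanked by voiceless consonants /k/ and /x/, so it deletes. → [nepkphegjozkx].
/tazufpipukitivebj/: /i/ is a high vowel flanked by voiceless consonants /p/ and /p/, so it deletes. /u/ is a high vowel flanked by voiceless consonants /p/ and /k/, so it deletes. /i/ is a high vowel flanked by voiceless consonants /k/ and /t/, so it deletes. → [tazufppktivebj].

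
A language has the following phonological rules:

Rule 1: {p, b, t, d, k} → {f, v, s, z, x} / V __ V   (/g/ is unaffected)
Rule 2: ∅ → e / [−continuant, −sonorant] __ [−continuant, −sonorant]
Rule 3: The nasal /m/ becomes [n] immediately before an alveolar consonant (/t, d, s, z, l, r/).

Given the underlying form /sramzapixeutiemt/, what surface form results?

Rule 1 (intervocalic spirantization): /p/ is a stop between vowels /a/ and /i/, so it spirantizes to the fricative [f]. /t/ is a stop between vowels /u/ and /i/, so it spirantizes to the fricative [s]. /sramzapixeutiemt/ → sramzafixeusiemt.
Rule 2 (stop-cluster e-epenthesis): no segment meets the environment; /sramzafixeusiemt/ is unchanged.
Rule 3 (nasal place assimilation): /m/ precedes the alveolar consonant /z/, so it assimilates in place to [n]. /m/ precedes the alveolar consonant /t/, so it assimilates in place to [n]. /sramzafixeusiemt/ → sranzafixeusient.

sranzafixeusient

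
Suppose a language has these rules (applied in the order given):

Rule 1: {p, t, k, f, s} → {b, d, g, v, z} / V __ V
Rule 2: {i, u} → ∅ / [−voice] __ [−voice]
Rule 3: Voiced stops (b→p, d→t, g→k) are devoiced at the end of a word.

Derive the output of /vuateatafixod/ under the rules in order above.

Rule 1 (intervocalic voicing): /t/ is a voiceless obstruent between vowels /a/ and /e/, so it voices to [d]. /t/ is a voiceless obstruent between vowels /a/ and /a/, so it voices to [d]. /f/ is a voiceless obstruent between vowels /a/ and /i/, so it voices to [v]. /vuateatafixod/ → vuadeadavixod.
Rule 2 (high vowel syncope): no segment meets the environment; /vuadeadavixod/ is unchanged.
Rule 3 (final devoicing): /d/ is a voiced stop in word-final position, so it devoices to [t]. /vuadeadavixod/ → vuadeadavixot.

vuadeadavixot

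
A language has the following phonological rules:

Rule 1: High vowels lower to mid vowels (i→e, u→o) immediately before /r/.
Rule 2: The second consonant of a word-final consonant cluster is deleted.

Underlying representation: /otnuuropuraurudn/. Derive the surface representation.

Rule 1 (pre-rhotic lowering): /u/ is a high vowel immediately before /r/, so it lowers to [o]. /u/ is a high vowel immediately before /r/, so it lowers to [o]. /u/ is a high vowel immediately before /r/, so it lowers to [o]. /otnuuropuraurudn/ → otnuoroporaorudn.
Rule 2 (final cluster simplification): /n/ is the second consonant of a word-final cluster /dn/, so it deletes. /otnuoroporaorudn/ → otnuoroporaorud.

otnuoroporaorud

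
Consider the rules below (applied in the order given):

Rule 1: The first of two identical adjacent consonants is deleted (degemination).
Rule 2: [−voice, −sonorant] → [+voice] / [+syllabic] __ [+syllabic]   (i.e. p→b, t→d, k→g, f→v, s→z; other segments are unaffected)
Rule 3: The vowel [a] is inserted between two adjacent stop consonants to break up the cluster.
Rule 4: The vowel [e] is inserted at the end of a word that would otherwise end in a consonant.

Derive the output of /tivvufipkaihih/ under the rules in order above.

tivuvipakaihihe

Rule 1 (degemination): /vv/ is a geminate; the first /v/ deletes. /tivvufipkaihih/ → tivufipkaihih.
Rule 2 (intervocalic voicing): /f/ is a voiceless obstruent between vowels /u/ and /i/, so it voices to [v]. /tivufipkaihih/ → tivuvipkaihih.
Rule 3 (stop-cluster a-epenthesis): /p/ and /k/ form a stop–stop cluster, so [a] is inserted between them. /tivuvipkaihih/ → tivuvipakaihih.
Rule 4 (final e-epenthesis): the form ends in the consonant /h/, so [e] is inserted word-finally. /tivuvipakaihih/ → tivuvipakaihihe.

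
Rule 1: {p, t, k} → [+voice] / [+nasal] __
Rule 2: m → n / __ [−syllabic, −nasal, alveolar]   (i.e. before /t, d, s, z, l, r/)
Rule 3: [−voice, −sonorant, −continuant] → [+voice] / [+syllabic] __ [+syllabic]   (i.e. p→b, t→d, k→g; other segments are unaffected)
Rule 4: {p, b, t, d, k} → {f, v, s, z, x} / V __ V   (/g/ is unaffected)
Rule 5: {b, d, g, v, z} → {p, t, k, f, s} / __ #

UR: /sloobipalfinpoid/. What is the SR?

Rule 1 (post-nasal voicing): /p/ is a voiceless stop immediately after the nasal /n/, so it voices to [b]. /sloobipalfinpoid/ → sloobipalfinboid.
Rule 2 (nasal place assimilation): no segment meets the environment; /sloobipalfinboid/ is unchanged.
Rule 3 (intervocalic voicing): /p/ is a voiceless stop between vowels /i/ and /a/, so it voices to [b]. /sloobipalfinboid/ → sloobibalfinboid.
Rule 4 (intervocalic spirantization): /b/ is a stop between vowels /o/ and /i/, so it spirantizes to the fricative [v]. /b/ is a stop between vowels /i/ and /a/, so it spirantizes to the fricative [v]. /sloobibalfinboid/ → sloovivalfinboid.
Rule 5 (final devoicing): /d/ is a voiced obstruent in word-final position, so it devoices to [t]. /sloovivalfinboid/ → sloovivalfinboit.

sloovivalfinboit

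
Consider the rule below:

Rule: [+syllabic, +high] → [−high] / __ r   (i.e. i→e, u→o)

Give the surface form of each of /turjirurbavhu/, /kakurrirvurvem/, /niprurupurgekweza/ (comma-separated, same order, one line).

/turjirurbavhu/: /u/ is a high vowel immediately before /r/, so it lowers to [o]. /i/ is a high vowel immediately before /r/, so it lowers to [e]. /u/ is a high vowel immediately before /r/, so it lowers to [o]. → [torjerorbavhu].
/kakurrirvurvem/: /u/ is a high vowel immediately before /r/, so it lowers to [o]. /i/ is a high vowel immediately before /r/, so it lowers to [e]. /u/ is a high vowel immediately before /r/, so it lowers to [o]. → [kakorrervorvem].
/niprurupurgekweza/: /u/ is a high vowel immediately before /r/, so it lowers to [o]. /u/ is a high vowel immediately before /r/, so it lowers to [o]. → [niproruporgekweza].

torjerorbavhu, kakorrervorvem, niproruporgekweza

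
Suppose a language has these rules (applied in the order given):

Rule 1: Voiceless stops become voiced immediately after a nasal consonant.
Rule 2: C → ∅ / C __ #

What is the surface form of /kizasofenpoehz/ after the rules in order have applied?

kizasofenboeh

Rule 1 (post-nasal voicing): /p/ is a voiceless stop immediately after the nasal /n/, so it voices to [b]. /kizasofenpoehz/ → kizasofenboehz.
Rule 2 (final cluster simplification): /z/ is the second consonant of a word-final cluster /hz/, so it deletes. /kizasofenboehz/ → kizasofenboeh.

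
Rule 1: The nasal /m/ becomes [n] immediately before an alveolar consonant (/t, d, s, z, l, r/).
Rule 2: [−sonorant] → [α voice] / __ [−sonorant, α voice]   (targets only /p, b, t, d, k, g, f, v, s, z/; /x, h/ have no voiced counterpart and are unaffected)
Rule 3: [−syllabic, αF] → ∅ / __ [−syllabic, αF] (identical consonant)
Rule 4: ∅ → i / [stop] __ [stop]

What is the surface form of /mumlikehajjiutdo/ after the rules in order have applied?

munlikehajiudo

Rule 1 (nasal place assimilation): /m/ precedes the alveolar consonant /l/, so it assimilates in place to [n]. /mumlikehajjiutdo/ → munlikehajjiutdo.
Rule 2 (regressive voicing assimilation): /t/ precedes the voiced obstruent /d/, so it voices to [d] by assimilation. /munlikehajjiutdo/ → munlikehajjiuddo.
Rule 3 (degemination): /jj/ is a geminate; the first /j/ deletes. /dd/ is a geminate; the first /d/ deletes. /munlikehajjiuddo/ → munlikehajiudo.
Rule 4 (stop-cluster i-epenthesis): no segment meets the environment; /munlikehajiudo/ is unchanged.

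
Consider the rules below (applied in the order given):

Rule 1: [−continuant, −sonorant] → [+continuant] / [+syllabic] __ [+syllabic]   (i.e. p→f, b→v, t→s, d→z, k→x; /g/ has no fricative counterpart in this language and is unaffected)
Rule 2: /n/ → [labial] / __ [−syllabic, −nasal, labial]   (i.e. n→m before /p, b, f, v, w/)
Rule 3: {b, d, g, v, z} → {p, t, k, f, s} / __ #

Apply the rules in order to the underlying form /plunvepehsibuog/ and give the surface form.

plumvefehsivuok

Rule 1 (intervocalic spirantization): /p/ is a stop between vowels /e/ and /e/, so it spirantizes to the fricative [f]. /b/ is a stop between vowels /i/ and /u/, so it spirantizes to the fricative [v]. /plunvepehsibuog/ → plunvefehsivuog.
Rule 2 (nasal place assimilation): /n/ precedes the labial consonant /v/, so it assimilates in place to [m]. /plunvefehsivuog/ → plumvefehsivuog.
Rule 3 (final devoicing): /g/ is a voiced obstruent in word-final position, so it devoices to [k]. /plumvefehsivuog/ → plumvefehsivuok.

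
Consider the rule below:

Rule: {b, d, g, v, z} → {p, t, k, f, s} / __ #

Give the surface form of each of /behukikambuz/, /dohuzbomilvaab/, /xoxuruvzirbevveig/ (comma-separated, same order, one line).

behukikambus, dohuzbomilvaap, xoxuruvzirbevveik

/behukikambuz/: /z/ is a voiced obstruent in word-final position, so it devoices to [s]. → [behukikambus].
/dohuzbomilvaab/: /b/ is a voiced obstruent in word-final position, so it devoices to [p]. → [dohuzbomilvaap].
/xoxuruvzirbevveig/: /g/ is a voiced obstruent in word-final position, so it devoices to [k]. → [xoxuruvzirbevveik].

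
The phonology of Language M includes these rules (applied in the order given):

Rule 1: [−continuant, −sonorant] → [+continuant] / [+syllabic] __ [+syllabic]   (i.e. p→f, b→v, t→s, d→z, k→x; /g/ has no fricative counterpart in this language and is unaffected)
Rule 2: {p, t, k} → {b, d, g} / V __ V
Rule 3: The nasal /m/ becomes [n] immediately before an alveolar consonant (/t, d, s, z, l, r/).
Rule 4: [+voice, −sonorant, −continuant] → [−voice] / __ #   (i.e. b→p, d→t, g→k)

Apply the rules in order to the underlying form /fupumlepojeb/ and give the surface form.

fufunlefojep

Rule 1 (intervocalic spirantization): /p/ is a stop between vowels /u/ and /u/, so it spirantizes to the fricative [f]. /p/ is a stop between vowels /e/ and /o/, so it spirantizes to the fricative [f]. /fupumlepojeb/ → fufumlefojeb.
Rule 2 (intervocalic voicing): no segment meets the environment; /fufumlefojeb/ is unchanged.
Rule 3 (nasal place assimilation): /m/ precedes the alveolar consonant /l/, so it assimilates in place to [n]. /fufumlefojeb/ → fufunlefojeb.
Rule 4 (final devoicing): /b/ is a voiced stop in word-final position, so it devoices to [p]. /fufunlefojeb/ → fufunlefojep.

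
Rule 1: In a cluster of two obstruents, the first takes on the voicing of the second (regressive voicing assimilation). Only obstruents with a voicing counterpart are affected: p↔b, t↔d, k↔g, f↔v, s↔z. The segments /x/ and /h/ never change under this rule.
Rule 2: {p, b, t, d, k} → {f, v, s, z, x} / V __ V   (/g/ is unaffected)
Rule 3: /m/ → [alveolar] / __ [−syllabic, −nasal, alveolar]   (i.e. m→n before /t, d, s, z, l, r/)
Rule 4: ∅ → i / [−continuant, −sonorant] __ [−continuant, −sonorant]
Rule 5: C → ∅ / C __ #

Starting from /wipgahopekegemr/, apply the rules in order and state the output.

Rule 1 (regressive voicing assimilation): /p/ precedes the voiced obstruent /g/, so it voices to [b] by assimilation. /wipgahopekegemr/ → wibgahopekegemr.
Rule 2 (intervocalic spirantization): /p/ is a stop between vowels /o/ and /e/, so it spirantizes to the fricative [f]. /k/ is a stop between vowels /e/ and /e/, so it spirantizes to the fricative [x]. /wibgahopekegemr/ → wibgahofexegemr.
Rule 3 (nasal place assimilation): /m/ precedes the alveolar consonant /r/, so it assimilates in place to [n]. /wibgahofexegemr/ → wibgahofexegenr.
Rule 4 (stop-cluster i-epenthesis): /b/ and /g/ form a stop–stop cluster, so [i] is inserted between them. /wibgahofexegenr/ → wibigahofexegenr.
Rule 5 (final cluster simplification): /r/ is the second consonant of a word-final cluster /nr/, so it deletes. /wibigahofexegenr/ → wibigahofexegen.

wibigahofexegen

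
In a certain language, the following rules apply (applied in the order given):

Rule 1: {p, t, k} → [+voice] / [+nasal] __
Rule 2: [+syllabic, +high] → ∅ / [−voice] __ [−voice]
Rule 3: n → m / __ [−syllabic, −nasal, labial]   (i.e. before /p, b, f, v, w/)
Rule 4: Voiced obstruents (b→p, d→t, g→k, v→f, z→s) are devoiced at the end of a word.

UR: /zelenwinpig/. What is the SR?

Rule 1 (post-nasal voicing): /p/ is a voiceless stop immediately after the nasal /n/, so it voices to [b]. /zelenwinpig/ → zelenwinbig.
Rule 2 (high vowel syncope): no segment meets the environment; /zelenwinbig/ is unchanged.
Rule 3 (nasal place assimilation): /n/ precedes the labial consonant /w/, so it assimilates in place to [m]. /n/ precedes the labial consonant /b/, so it assimilates in place to [m]. /zelenwinbig/ → zelemwimbig.
Rule 4 (final devoicing): /g/ is a voiced obstruent in word-final position, so it devoices to [k]. /zelemwimbig/ → zelemwimbik.

zelemwimbik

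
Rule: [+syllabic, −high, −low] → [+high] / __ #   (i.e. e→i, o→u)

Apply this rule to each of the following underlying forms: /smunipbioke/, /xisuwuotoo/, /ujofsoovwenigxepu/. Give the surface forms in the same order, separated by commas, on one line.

/smunipbioke/: /e/ is a mid vowel in word-final position, so it raises to [i]. → [smunipbioki].
/xisuwuotoo/: /o/ is a mid vowel in word-final position, so it raises to [u]. → [xisuwuotou].
/ujofsoovwenigxepu/: the rule's environment is not met; surfaces unchanged as [ujofsoovwenigxepu].

smunipbioki, xisuwuotou, ujofsoovwenigxepu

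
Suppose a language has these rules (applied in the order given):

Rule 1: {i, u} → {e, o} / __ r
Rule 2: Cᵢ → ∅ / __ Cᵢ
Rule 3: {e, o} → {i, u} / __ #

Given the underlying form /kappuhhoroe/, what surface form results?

kapuhoroi

Rule 1 (pre-rhotic lowering): no segment meets the environment; /kappuhhoroe/ is unchanged.
Rule 2 (degemination): /pp/ is a geminate; the first /p/ deletes. /hh/ is a geminate; the first /h/ deletes. /kappuhhoroe/ → kapuhoroe.
Rule 3 (final vowel raising): /e/ is a mid vowel in word-final position, so it raises to [i]. /kapuhoroe/ → kapuhoroi.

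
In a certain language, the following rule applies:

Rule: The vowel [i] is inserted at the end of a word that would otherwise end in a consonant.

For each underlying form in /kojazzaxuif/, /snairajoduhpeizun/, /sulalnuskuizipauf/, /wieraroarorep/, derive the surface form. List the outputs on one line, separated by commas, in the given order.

kojazzaxuifi, snairajoduhpeizuni, sulalnuskuizipaufi, wieraroarorepi

/kojazzaxuif/: the form ends in the consonant /f/, so [i] is inserted word-finally. → [kojazzaxuifi].
/snairajoduhpeizun/: the form ends in the consonant /n/, so [i] is inserted word-finally. → [snairajoduhpeizuni].
/sulalnuskuizipauf/: the form ends in the consonant /f/, so [i] is inserted word-finally. → [sulalnuskuizipaufi].
/wieraroarorep/: the form ends in the consonant /p/, so [i] is inserted word-finally. → [wieraroarorepi].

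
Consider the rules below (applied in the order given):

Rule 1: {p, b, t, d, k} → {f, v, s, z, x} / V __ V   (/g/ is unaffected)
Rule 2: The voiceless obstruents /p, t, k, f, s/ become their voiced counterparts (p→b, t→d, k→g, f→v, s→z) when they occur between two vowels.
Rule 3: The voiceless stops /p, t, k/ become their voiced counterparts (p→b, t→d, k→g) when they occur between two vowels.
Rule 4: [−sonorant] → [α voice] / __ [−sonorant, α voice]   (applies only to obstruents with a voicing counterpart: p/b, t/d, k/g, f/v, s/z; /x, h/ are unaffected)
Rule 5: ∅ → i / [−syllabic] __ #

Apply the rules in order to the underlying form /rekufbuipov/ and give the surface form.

rexuvbuivovi

Rule 1 (intervocalic spirantization): /k/ is a stop between vowels /e/ and /u/, so it spirantizes to the fricative [x]. /p/ is a stop between vowels /i/ and /o/, so it spirantizes to the fricative [f]. /rekufbuipov/ → rexufbuifov.
Rule 2 (intervocalic voicing): /f/ is a voiceless obstruent between vowels /i/ and /o/, so it voices to [v]. /rexufbuifov/ → rexufbuivov.
Rule 3 (intervocalic voicing): no segment meets the environment; /rexufbuivov/ is unchanged.
Rule 4 (regressive voicing assimilation): /f/ precedes the voiced obstruent /b/, so it voices to [v] by assimilation. /rexufbuivov/ → rexuvbuivov.
Rule 5 (final i-epenthesis): the form ends in the consonant /v/, so [i] is inserted word-finally. /rexuvbuivov/ → rexuvbuivovi.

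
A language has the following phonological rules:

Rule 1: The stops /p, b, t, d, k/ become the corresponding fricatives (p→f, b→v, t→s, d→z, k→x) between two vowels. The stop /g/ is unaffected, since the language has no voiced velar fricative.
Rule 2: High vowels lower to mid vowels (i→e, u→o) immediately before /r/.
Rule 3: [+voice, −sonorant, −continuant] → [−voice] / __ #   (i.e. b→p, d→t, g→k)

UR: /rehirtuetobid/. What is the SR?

Rule 1 (intervocalic spirantization): /t/ is a stop between vowels /e/ and /o/, so it spirantizes to the fricative [s]. /b/ is a stop between vowels /o/ and /i/, so it spirantizes to the fricative [v]. /rehirtuetobid/ → rehirtuesovid.
Rule 2 (pre-rhotic lowering): /i/ is a high vowel immediately before /r/, so it lowers to [e]. /rehirtuesovid/ → rehertuesovid.
Rule 3 (final devoicing): /d/ is a voiced stop in word-final position, so it devoices to [t]. /rehertuesovid/ → rehertuesovit.

rehertuesovit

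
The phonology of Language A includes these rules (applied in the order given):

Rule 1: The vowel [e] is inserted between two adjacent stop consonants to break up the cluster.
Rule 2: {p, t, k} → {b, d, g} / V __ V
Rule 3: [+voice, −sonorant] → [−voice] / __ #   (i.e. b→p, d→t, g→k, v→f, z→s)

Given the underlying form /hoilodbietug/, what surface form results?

Rule 1 (stop-cluster e-epenthesis): /d/ and /b/ form a stop–stop cluster, so [e] is inserted between them. /hoilodbietug/ → hoilodebietug.
Rule 2 (intervocalic voicing): /t/ is a voiceless stop between vowels /e/ and /u/, so it voices to [d]. /hoilodebietug/ → hoilodebiedug.
Rule 3 (final devoicing): /g/ is a voiced obstruent in word-final position, so it devoices to [k]. /hoilodebiedug/ → hoilodebieduk.

hoilodebieduk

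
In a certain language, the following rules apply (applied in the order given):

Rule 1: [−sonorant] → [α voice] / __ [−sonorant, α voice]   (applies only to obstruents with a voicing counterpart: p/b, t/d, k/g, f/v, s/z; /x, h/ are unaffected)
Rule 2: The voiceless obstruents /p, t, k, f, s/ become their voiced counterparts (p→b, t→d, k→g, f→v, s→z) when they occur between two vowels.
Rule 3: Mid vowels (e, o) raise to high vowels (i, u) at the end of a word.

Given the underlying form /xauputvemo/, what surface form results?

Rule 1 (regressive voicing assimilation): /t/ precedes the voiced obstruent /v/, so it voices to [d] by assimilation. /xauputvemo/ → xaupudvemo.
Rule 2 (intervocalic voicing): /p/ is a voiceless obstruent between vowels /u/ and /u/, so it voices to [b]. /xaupudvemo/ → xaubudvemo.
Rule 3 (final vowel raising): /o/ is a mid vowel in word-final position, so it raises to [u]. /xaubudvemo/ → xaubudvemu.

xaubudvemu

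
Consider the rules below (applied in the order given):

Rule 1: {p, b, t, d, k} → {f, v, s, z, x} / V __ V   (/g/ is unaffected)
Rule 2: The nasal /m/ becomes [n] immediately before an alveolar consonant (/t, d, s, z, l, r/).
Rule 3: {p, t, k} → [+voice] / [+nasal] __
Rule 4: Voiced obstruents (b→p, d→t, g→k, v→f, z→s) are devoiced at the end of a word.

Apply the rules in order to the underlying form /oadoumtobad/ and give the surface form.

Rule 1 (intervocalic spirantization): /d/ is a stop between vowels /a/ and /o/, so it spirantizes to the fricative [z]. /b/ is a stop between vowels /o/ and /a/, so it spirantizes to the fricative [v]. /oadoumtobad/ → oazoumtovad.
Rule 2 (nasal place assimilation): /m/ precedes the alveolar consonant /t/, so it assimilates in place to [n]. /oazoumtovad/ → oazountovad.
Rule 3 (post-nasal voicing): /t/ is a voiceless stop immediately after the nasal /n/, so it voices to [d]. /oazountovad/ → oazoundovad.
Rule 4 (final devoicing): /d/ is a voiced obstruent in word-final position, so it devoices to [t]. /oazoundovad/ → oazoundovat.

oazoundovat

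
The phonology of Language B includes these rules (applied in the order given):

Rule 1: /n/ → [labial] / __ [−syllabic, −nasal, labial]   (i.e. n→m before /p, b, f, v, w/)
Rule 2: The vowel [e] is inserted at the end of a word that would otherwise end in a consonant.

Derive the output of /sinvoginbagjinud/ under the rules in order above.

Rule 1 (nasal place assimilation): /n/ precedes the labial consonant /v/, so it assimilates in place to [m]. /n/ precedes the labial consonant /b/, so it assimilates in place to [m]. /sinvoginbagjinud/ → simvogimbagjinud.
Rule 2 (final e-epenthesis): the form ends in the consonant /d/, so [e] is inserted word-finally. /simvogimbagjinud/ → simvogimbagjinude.

simvogimbagjinude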